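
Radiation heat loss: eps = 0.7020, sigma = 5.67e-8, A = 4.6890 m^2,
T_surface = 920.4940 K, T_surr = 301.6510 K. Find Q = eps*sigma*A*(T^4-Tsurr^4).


T^4 = 7.1793e+11
Tsurr^4 = 8.2798e+09
Q = 0.7020 * 5.67e-8 * 4.6890 * 7.0965e+11 = 132448.3368 W

132448.3368 W


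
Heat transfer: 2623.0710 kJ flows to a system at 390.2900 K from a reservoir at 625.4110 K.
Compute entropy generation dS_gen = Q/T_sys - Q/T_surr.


dS_sys = 2623.0710/390.2900 = 6.7208 kJ/K
dS_surr = -2623.0710/625.4110 = -4.1942 kJ/K
dS_gen = 6.7208 - 4.1942 = 2.5267 kJ/K (irreversible)

dS_gen = 2.5267 kJ/K, irreversible


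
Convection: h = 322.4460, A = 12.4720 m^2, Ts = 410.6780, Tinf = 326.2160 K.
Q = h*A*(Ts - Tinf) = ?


dT = 84.4620 K
Q = 322.4460 * 12.4720 * 84.4620 = 339667.8615 W

339667.8615 W


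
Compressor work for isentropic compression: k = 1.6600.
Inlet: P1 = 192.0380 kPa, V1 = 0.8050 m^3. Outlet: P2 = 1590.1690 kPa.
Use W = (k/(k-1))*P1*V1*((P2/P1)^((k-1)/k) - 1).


(k-1)/k = 0.3976
(P2/P1)^exp = 2.3174
W = 2.5152 * 192.0380 * 0.8050 * (2.3174 - 1) = 512.2490 kJ

512.2490 kJ


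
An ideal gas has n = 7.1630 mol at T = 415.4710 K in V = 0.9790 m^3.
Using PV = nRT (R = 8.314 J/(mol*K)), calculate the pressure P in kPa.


P = nRT/V = 7.1630 * 8.314 * 415.4710 / 0.9790
= 24742.6201 / 0.9790 = 25273.3607 Pa = 25.2734 kPa

25.2734 kPa


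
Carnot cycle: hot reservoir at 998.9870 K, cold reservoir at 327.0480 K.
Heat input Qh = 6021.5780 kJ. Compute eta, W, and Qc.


eta = 1 - 327.0480/998.9870 = 0.6726
W = 0.6726 * 6021.5780 = 4050.2360 kJ
Qc = 6021.5780 - 4050.2360 = 1971.3420 kJ

eta = 67.2620%, W = 4050.2360 kJ, Qc = 1971.3420 kJ


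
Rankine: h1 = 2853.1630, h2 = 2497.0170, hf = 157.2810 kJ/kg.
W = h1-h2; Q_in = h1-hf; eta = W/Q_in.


W = 356.1460 kJ/kg
Q_in = 2695.8820 kJ/kg
eta = 0.1321 = 13.2107%

eta = 13.2107%


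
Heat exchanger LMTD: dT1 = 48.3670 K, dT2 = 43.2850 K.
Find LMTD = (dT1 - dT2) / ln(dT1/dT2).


dT1/dT2 = 1.1174
ln(dT1/dT2) = 0.1110
LMTD = 5.0820 / 0.1110 = 45.7790 K

45.7790 K


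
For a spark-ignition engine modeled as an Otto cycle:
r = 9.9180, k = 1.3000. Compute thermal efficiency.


r^(k-1) = 1.9903
eta = 1 - 1/1.9903 = 0.4976 = 49.7573%

49.7573%


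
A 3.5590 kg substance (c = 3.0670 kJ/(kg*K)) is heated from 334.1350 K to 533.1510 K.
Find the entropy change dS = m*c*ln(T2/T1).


T2/T1 = 1.5956
ln(T2/T1) = 0.4673
dS = 3.5590 * 3.0670 * 0.4673 = 5.1004 kJ/K

5.1004 kJ/K


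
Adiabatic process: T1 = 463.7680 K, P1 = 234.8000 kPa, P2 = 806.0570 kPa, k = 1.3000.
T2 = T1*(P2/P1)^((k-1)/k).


(k-1)/k = 0.2308
(P2/P1)^exp = 1.3293
T2 = 463.7680 * 1.3293 = 616.4763 K

616.4763 K


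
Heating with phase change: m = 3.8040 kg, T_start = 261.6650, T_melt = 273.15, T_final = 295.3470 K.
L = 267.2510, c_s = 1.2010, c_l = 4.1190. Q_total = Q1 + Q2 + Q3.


Q1 (sensible, solid) = 3.8040 * 1.2010 * 11.4850 = 52.4704 kJ
Q2 (latent) = 3.8040 * 267.2510 = 1016.6228 kJ
Q3 (sensible, liquid) = 3.8040 * 4.1190 * 22.1970 = 347.7976 kJ
Q_total = 1416.8908 kJ

1416.8908 kJ


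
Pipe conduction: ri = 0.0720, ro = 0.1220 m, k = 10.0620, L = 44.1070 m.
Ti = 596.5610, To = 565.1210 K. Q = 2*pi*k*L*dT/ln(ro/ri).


dT = 31.4400 K
ln(ro/ri) = 0.5274
Q = 2*pi*10.0620*44.1070*31.4400 / 0.5274 = 166246.0103 W

166246.0103 W


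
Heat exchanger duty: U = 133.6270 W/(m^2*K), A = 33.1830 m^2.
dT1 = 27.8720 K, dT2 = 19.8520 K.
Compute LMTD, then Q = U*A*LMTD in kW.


LMTD = 23.6357 K
Q = 133.6270 * 33.1830 * 23.6357 = 104803.9222 W = 104.8039 kW

104.8039 kW


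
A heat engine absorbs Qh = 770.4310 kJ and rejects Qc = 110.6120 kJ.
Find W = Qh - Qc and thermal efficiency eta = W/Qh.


W = 770.4310 - 110.6120 = 659.8190 kJ
eta = 659.8190 / 770.4310 = 0.8564 = 85.6428%

W = 659.8190 kJ, eta = 85.6428%


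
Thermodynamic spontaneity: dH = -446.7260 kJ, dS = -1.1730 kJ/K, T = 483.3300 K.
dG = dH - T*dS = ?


T*dS = 483.3300 * -1.1730 = -566.9461 kJ
dG = -446.7260 + 566.9461 = 120.2201 kJ (non-spontaneous)

dG = 120.2201 kJ, non-spontaneous


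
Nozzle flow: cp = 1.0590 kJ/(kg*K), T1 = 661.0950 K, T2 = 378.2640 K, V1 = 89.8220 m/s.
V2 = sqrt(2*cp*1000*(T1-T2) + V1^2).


dT = 282.8310 K
2*cp*1000*dT = 599036.0580
V1^2 = 8067.9917
V2 = sqrt(607104.0497) = 779.1688 m/s

779.1688 m/s


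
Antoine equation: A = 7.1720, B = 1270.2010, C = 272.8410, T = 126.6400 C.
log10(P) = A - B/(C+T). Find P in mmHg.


C+T = 399.4810
B/(C+T) = 3.1796
log10(P) = 7.1720 - 3.1796 = 3.9924
P = 10^3.9924 = 9825.8908 mmHg

9825.8908 mmHg


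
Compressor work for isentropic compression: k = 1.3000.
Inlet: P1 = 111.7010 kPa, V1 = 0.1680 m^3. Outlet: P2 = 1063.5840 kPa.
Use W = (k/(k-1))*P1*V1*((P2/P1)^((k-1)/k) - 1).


(k-1)/k = 0.2308
(P2/P1)^exp = 1.6821
W = 4.3333 * 111.7010 * 0.1680 * (1.6821 - 1) = 55.4689 kJ

55.4689 kJ


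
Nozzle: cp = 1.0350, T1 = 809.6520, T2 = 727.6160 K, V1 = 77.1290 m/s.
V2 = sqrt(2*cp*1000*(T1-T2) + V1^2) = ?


dT = 82.0360 K
2*cp*1000*dT = 169814.5200
V1^2 = 5948.8826
V2 = sqrt(175763.4026) = 419.2415 m/s

419.2415 m/s


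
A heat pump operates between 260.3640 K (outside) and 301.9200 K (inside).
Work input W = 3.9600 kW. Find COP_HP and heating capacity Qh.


COP = 301.9200 / 41.5560 = 7.2654
Qh = 7.2654 * 3.9600 = 28.7709 kW

COP = 7.2654, Qh = 28.7709 kW


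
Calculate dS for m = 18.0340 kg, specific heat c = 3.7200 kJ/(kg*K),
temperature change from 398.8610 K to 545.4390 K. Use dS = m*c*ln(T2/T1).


T2/T1 = 1.3675
ln(T2/T1) = 0.3130
dS = 18.0340 * 3.7200 * 0.3130 = 20.9966 kJ/K

20.9966 kJ/K


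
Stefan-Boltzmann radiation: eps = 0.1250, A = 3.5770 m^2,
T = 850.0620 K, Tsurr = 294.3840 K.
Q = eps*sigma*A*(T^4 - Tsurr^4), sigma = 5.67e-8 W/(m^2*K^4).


T^4 = 5.2216e+11
Tsurr^4 = 7.5103e+09
Q = 0.1250 * 5.67e-8 * 3.5770 * 5.1465e+11 = 13047.3567 W

13047.3567 W


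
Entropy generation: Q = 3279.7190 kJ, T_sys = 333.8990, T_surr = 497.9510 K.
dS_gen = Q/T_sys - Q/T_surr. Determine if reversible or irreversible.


dS_sys = 3279.7190/333.8990 = 9.8225 kJ/K
dS_surr = -3279.7190/497.9510 = -6.5864 kJ/K
dS_gen = 9.8225 - 6.5864 = 3.2361 kJ/K (irreversible)

dS_gen = 3.2361 kJ/K, irreversible


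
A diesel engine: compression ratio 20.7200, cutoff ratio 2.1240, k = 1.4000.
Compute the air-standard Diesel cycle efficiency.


r^(k-1) = 3.3617
rc^k = 2.8709
eta = 0.6463 = 64.6330%

64.6330%


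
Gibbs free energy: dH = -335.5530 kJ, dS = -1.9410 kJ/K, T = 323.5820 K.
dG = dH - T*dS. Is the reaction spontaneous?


T*dS = 323.5820 * -1.9410 = -628.0727 kJ
dG = -335.5530 + 628.0727 = 292.5197 kJ (non-spontaneous)

dG = 292.5197 kJ, non-spontaneous


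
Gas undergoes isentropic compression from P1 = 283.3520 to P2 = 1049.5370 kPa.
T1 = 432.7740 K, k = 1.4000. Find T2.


(k-1)/k = 0.2857
(P2/P1)^exp = 1.4537
T2 = 432.7740 * 1.4537 = 629.1276 K

629.1276 K


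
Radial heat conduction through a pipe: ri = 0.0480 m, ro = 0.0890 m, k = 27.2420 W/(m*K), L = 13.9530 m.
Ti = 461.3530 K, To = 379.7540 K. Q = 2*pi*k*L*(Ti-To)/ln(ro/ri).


dT = 81.5990 K
ln(ro/ri) = 0.6174
Q = 2*pi*27.2420*13.9530*81.5990 / 0.6174 = 315631.1015 W

315631.1015 W


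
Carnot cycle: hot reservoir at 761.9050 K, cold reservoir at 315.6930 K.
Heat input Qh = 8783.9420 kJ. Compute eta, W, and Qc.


eta = 1 - 315.6930/761.9050 = 0.5857
W = 0.5857 * 8783.9420 = 5144.3426 kJ
Qc = 8783.9420 - 5144.3426 = 3639.5994 kJ

eta = 58.5653%, W = 5144.3426 kJ, Qc = 3639.5994 kJ


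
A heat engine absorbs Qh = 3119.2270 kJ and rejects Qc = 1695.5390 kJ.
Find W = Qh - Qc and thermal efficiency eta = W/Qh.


W = 3119.2270 - 1695.5390 = 1423.6880 kJ
eta = 1423.6880 / 3119.2270 = 0.4564 = 45.6423%

W = 1423.6880 kJ, eta = 45.6423%


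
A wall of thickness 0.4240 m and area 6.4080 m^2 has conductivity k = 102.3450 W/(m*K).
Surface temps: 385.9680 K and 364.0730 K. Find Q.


dT = 21.8950 K
Q = 102.3450 * 6.4080 * 21.8950 / 0.4240 = 33866.3371 W

33866.3371 W


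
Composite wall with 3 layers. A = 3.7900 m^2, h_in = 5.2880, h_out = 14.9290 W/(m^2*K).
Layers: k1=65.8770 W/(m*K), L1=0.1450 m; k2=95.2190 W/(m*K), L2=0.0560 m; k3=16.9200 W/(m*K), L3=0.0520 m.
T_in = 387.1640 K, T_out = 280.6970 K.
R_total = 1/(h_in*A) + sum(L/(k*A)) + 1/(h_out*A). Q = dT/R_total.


R_conv_in = 1/(5.2880*3.7900) = 0.0499
R_1 = 0.1450/(65.8770*3.7900) = 0.0006
R_2 = 0.0560/(95.2190*3.7900) = 0.0002
R_3 = 0.0520/(16.9200*3.7900) = 0.0008
R_conv_out = 1/(14.9290*3.7900) = 0.0177
R_total = 0.0691 K/W
Q = 106.4670 / 0.0691 = 1540.3870 W

R_total = 0.0691 K/W, Q = 1540.3870 W


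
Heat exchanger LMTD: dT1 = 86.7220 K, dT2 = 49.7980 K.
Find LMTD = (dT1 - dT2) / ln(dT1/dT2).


dT1/dT2 = 1.7415
ln(dT1/dT2) = 0.5547
LMTD = 36.9240 / 0.5547 = 66.5618 K

66.5618 K


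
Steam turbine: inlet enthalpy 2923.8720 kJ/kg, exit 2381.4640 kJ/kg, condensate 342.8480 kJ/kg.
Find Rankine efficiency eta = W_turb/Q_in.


W = 542.4080 kJ/kg
Q_in = 2581.0240 kJ/kg
eta = 0.2102 = 21.0152%

eta = 21.0152%


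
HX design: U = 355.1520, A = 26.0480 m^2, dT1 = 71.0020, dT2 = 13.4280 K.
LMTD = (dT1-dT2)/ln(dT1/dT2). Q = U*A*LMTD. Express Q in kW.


LMTD = 34.5714 K
Q = 355.1520 * 26.0480 * 34.5714 = 319819.8139 W = 319.8198 kW

319.8198 kW


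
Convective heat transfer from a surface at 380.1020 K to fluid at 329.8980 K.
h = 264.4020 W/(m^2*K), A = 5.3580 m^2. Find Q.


dT = 50.2040 K
Q = 264.4020 * 5.3580 * 50.2040 = 71122.2956 W

71122.2956 W


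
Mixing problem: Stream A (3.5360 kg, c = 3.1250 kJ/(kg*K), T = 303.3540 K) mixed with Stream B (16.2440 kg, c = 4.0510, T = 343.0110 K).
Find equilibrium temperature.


num = 25923.7098
den = 76.8544
Tf = 337.3092 K

337.3092 K


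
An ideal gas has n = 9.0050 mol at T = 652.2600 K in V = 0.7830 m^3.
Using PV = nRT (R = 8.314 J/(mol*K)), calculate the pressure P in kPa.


P = nRT/V = 9.0050 * 8.314 * 652.2600 / 0.7830
= 48833.1212 / 0.7830 = 62366.6938 Pa = 62.3667 kPa

62.3667 kPa


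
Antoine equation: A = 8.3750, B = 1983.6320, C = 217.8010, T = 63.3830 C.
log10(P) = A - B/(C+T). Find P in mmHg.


C+T = 281.1840
B/(C+T) = 7.0546
log10(P) = 8.3750 - 7.0546 = 1.3204
P = 10^1.3204 = 20.9137 mmHg

20.9137 mmHg


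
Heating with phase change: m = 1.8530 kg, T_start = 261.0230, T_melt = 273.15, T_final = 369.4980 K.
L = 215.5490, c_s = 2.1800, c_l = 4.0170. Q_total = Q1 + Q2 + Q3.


Q1 (sensible, solid) = 1.8530 * 2.1800 * 12.1270 = 48.9875 kJ
Q2 (latent) = 1.8530 * 215.5490 = 399.4123 kJ
Q3 (sensible, liquid) = 1.8530 * 4.0170 * 96.3480 = 717.1664 kJ
Q_total = 1165.5662 kJ

1165.5662 kJ


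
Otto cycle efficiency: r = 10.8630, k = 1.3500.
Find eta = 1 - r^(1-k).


r^(k-1) = 2.3045
eta = 1 - 1/2.3045 = 0.5661 = 56.6072%

56.6072%


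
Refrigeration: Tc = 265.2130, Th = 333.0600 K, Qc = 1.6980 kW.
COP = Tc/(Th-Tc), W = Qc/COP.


COP = 265.2130 / 67.8470 = 3.9090
W = 1.6980 / 3.9090 = 0.4344 kW

COP = 3.9090, W = 0.4344 kW


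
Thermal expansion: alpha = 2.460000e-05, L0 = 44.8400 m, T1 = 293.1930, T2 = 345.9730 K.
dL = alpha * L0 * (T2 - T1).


dT = 52.7800 K
dL = 2.460000e-05 * 44.8400 * 52.7800 = 0.058220 m
L_final = 44.898220 m

dL = 0.058220 m


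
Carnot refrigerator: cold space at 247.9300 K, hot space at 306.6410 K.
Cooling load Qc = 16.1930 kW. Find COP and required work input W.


COP = 247.9300 / 58.7110 = 4.2229
W = 16.1930 / 4.2229 = 3.8346 kW

COP = 4.2229, W = 3.8346 kW


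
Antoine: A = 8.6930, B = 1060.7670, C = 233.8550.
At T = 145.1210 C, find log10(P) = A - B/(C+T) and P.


C+T = 378.9760
B/(C+T) = 2.7990
log10(P) = 8.6930 - 2.7990 = 5.8940
P = 10^5.8940 = 783366.9279 mmHg

783366.9279 mmHg


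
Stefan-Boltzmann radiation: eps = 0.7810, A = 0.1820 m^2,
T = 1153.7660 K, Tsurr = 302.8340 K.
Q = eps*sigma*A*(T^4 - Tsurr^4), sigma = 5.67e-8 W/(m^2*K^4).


T^4 = 1.7720e+12
Tsurr^4 = 8.4104e+09
Q = 0.7810 * 5.67e-8 * 0.1820 * 1.7636e+12 = 14213.8021 W

14213.8021 W


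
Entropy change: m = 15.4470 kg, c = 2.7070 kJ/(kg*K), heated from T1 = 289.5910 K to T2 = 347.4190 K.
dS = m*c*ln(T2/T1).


T2/T1 = 1.1997
ln(T2/T1) = 0.1821
dS = 15.4470 * 2.7070 * 0.1821 = 7.6129 kJ/K

7.6129 kJ/K


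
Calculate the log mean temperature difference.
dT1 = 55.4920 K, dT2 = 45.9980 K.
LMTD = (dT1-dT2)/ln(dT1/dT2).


dT1/dT2 = 1.2064
ln(dT1/dT2) = 0.1876
LMTD = 9.4940 / 0.1876 = 50.5966 K

50.5966 K


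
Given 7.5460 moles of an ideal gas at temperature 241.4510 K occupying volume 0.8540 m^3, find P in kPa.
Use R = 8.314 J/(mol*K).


P = nRT/V = 7.5460 * 8.314 * 241.4510 / 0.8540
= 15148.0186 / 0.8540 = 17737.7267 Pa = 17.7377 kPa

17.7377 kPa


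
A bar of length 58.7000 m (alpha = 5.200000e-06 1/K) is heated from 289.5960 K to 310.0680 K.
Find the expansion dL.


dT = 20.4720 K
dL = 5.200000e-06 * 58.7000 * 20.4720 = 0.006249 m
L_final = 58.706249 m

dL = 0.006249 m


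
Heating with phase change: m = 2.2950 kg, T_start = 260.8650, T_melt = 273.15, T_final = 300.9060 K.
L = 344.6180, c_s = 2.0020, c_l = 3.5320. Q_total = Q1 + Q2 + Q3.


Q1 (sensible, solid) = 2.2950 * 2.0020 * 12.2850 = 56.4445 kJ
Q2 (latent) = 2.2950 * 344.6180 = 790.8983 kJ
Q3 (sensible, liquid) = 2.2950 * 3.5320 * 27.7560 = 224.9885 kJ
Q_total = 1072.3313 kJ

1072.3313 kJ


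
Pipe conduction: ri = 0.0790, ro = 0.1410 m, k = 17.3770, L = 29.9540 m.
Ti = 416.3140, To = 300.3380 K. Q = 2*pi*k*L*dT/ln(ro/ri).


dT = 115.9760 K
ln(ro/ri) = 0.5793
Q = 2*pi*17.3770*29.9540*115.9760 / 0.5793 = 654734.2616 W

654734.2616 W


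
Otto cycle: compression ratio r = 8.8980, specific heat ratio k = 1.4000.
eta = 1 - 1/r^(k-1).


r^(k-1) = 2.3973
eta = 1 - 1/2.3973 = 0.5829 = 58.2859%

58.2859%


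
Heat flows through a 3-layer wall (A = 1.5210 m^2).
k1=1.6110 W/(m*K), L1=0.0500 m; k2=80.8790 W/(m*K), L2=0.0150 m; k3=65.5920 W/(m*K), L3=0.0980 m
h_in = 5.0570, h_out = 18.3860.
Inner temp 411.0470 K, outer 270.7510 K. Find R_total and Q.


R_conv_in = 1/(5.0570*1.5210) = 0.1300
R_1 = 0.0500/(1.6110*1.5210) = 0.0204
R_2 = 0.0150/(80.8790*1.5210) = 0.0001
R_3 = 0.0980/(65.5920*1.5210) = 0.0010
R_conv_out = 1/(18.3860*1.5210) = 0.0358
R_total = 0.1873 K/W
Q = 140.2960 / 0.1873 = 749.1290 W

R_total = 0.1873 K/W, Q = 749.1290 W


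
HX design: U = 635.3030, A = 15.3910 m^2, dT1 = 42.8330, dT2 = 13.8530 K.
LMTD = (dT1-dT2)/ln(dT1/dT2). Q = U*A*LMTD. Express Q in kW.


LMTD = 25.6731 K
Q = 635.3030 * 15.3910 * 25.6731 = 251030.4616 W = 251.0305 kW

251.0305 kW


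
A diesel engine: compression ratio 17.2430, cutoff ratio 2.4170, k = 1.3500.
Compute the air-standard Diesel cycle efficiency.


r^(k-1) = 2.7090
rc^k = 3.2917
eta = 0.5578 = 55.7774%

55.7774%


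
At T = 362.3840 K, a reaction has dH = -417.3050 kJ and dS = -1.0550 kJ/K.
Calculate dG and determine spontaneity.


T*dS = 362.3840 * -1.0550 = -382.3151 kJ
dG = -417.3050 + 382.3151 = -34.9899 kJ (spontaneous)

dG = -34.9899 kJ, spontaneous


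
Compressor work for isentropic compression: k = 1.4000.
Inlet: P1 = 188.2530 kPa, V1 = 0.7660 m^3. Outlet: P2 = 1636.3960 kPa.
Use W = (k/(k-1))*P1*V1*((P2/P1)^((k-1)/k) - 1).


(k-1)/k = 0.2857
(P2/P1)^exp = 1.8549
W = 3.5000 * 188.2530 * 0.7660 * (1.8549 - 1) = 431.4887 kJ

431.4887 kJ


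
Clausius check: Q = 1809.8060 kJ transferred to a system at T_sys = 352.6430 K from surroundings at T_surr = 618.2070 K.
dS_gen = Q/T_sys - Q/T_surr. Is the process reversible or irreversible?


dS_sys = 1809.8060/352.6430 = 5.1321 kJ/K
dS_surr = -1809.8060/618.2070 = -2.9275 kJ/K
dS_gen = 5.1321 - 2.9275 = 2.2046 kJ/K (irreversible)

dS_gen = 2.2046 kJ/K, irreversible


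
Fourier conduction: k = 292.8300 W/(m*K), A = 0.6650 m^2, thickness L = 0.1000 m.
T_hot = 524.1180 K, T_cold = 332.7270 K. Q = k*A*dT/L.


dT = 191.3910 K
Q = 292.8300 * 0.6650 * 191.3910 / 0.1000 = 372699.4264 W

372699.4264 W


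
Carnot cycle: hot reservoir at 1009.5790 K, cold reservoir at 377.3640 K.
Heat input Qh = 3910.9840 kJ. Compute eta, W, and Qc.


eta = 1 - 377.3640/1009.5790 = 0.6262
W = 0.6262 * 3910.9840 = 2449.1226 kJ
Qc = 3910.9840 - 2449.1226 = 1461.8614 kJ

eta = 62.6216%, W = 2449.1226 kJ, Qc = 1461.8614 kJ


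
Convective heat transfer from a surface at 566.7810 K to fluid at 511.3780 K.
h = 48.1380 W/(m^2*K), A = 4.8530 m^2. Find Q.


dT = 55.4030 K
Q = 48.1380 * 4.8530 * 55.4030 = 12942.9006 W

12942.9006 W


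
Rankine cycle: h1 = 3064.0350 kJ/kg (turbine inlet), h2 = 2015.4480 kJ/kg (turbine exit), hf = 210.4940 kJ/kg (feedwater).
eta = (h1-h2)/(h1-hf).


W = 1048.5870 kJ/kg
Q_in = 2853.5410 kJ/kg
eta = 0.3675 = 36.7469%

eta = 36.7469%


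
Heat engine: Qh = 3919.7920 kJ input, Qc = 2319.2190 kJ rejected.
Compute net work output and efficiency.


W = 3919.7920 - 2319.2190 = 1600.5730 kJ
eta = 1600.5730 / 3919.7920 = 0.4083 = 40.8331%

W = 1600.5730 kJ, eta = 40.8331%


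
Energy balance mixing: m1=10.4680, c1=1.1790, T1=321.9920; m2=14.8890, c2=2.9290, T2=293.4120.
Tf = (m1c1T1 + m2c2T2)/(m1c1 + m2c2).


num = 16769.6143
den = 55.9517
Tf = 299.7162 K

299.7162 K


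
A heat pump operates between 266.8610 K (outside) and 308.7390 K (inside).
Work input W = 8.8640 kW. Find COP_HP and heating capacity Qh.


COP = 308.7390 / 41.8780 = 7.3723
Qh = 7.3723 * 8.8640 = 65.3485 kW

COP = 7.3723, Qh = 65.3485 kW


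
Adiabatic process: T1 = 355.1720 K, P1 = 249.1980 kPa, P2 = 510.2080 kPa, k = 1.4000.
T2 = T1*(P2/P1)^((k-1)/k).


(k-1)/k = 0.2857
(P2/P1)^exp = 1.2272
T2 = 355.1720 * 1.2272 = 435.8668 K

435.8668 K


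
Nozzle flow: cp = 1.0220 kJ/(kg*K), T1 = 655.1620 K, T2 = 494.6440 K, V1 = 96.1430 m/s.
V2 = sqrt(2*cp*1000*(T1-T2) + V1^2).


dT = 160.5180 K
2*cp*1000*dT = 328098.7920
V1^2 = 9243.4764
V2 = sqrt(337342.2684) = 580.8117 m/s

580.8117 m/s


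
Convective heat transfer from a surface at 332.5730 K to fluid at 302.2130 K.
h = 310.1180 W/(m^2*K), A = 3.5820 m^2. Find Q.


dT = 30.3600 K
Q = 310.1180 * 3.5820 * 30.3600 = 33725.1836 W

33725.1836 W


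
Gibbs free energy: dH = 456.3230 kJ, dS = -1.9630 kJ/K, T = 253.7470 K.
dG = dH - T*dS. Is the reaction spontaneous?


T*dS = 253.7470 * -1.9630 = -498.1054 kJ
dG = 456.3230 + 498.1054 = 954.4284 kJ (non-spontaneous)

dG = 954.4284 kJ, non-spontaneous


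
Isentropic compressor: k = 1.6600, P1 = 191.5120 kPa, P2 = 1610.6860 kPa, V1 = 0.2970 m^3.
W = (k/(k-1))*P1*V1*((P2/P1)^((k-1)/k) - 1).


(k-1)/k = 0.3976
(P2/P1)^exp = 2.3318
W = 2.5152 * 191.5120 * 0.2970 * (2.3318 - 1) = 190.5313 kJ

190.5313 kJ


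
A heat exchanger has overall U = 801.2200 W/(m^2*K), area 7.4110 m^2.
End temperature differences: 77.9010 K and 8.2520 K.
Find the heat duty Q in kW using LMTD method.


LMTD = 31.0243 K
Q = 801.2200 * 7.4110 * 31.0243 = 184217.2886 W = 184.2173 kW

184.2173 kW


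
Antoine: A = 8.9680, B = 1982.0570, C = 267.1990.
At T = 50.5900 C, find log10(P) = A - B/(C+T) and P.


C+T = 317.7890
B/(C+T) = 6.2370
log10(P) = 8.9680 - 6.2370 = 2.7310
P = 10^2.7310 = 538.2425 mmHg

538.2425 mmHg


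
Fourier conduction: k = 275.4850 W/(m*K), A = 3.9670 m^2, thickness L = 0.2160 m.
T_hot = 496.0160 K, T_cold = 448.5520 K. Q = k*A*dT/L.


dT = 47.4640 K
Q = 275.4850 * 3.9670 * 47.4640 / 0.2160 = 240143.4477 W

240143.4477 W


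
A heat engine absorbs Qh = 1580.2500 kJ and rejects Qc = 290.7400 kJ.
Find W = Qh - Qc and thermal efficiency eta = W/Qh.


W = 1580.2500 - 290.7400 = 1289.5100 kJ
eta = 1289.5100 / 1580.2500 = 0.8160 = 81.6016%

W = 1289.5100 kJ, eta = 81.6016%


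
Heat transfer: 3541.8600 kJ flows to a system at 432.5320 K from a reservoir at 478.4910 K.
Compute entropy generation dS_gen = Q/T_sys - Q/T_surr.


dS_sys = 3541.8600/432.5320 = 8.1887 kJ/K
dS_surr = -3541.8600/478.4910 = -7.4021 kJ/K
dS_gen = 8.1887 - 7.4021 = 0.7865 kJ/K (irreversible)

dS_gen = 0.7865 kJ/K, irreversible


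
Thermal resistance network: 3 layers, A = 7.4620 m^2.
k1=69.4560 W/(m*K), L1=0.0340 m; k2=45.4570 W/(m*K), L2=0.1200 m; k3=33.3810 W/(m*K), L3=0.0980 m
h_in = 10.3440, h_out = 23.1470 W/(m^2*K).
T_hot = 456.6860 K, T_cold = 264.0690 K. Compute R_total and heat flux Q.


R_conv_in = 1/(10.3440*7.4620) = 0.0130
R_1 = 0.0340/(69.4560*7.4620) = 6.5602e-05
R_2 = 0.1200/(45.4570*7.4620) = 0.0004
R_3 = 0.0980/(33.3810*7.4620) = 0.0004
R_conv_out = 1/(23.1470*7.4620) = 0.0058
R_total = 0.0196 K/W
Q = 192.6170 / 0.0196 = 9848.5069 W

R_total = 0.0196 K/W, Q = 9848.5069 W


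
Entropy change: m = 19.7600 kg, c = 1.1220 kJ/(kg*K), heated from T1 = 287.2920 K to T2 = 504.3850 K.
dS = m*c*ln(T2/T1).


T2/T1 = 1.7557
ln(T2/T1) = 0.5628
dS = 19.7600 * 1.1220 * 0.5628 = 12.4786 kJ/K

12.4786 kJ/K


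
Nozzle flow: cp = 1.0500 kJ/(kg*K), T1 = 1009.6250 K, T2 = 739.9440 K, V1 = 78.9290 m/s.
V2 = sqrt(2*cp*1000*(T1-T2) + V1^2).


dT = 269.6810 K
2*cp*1000*dT = 566330.1000
V1^2 = 6229.7870
V2 = sqrt(572559.8870) = 756.6769 m/s

756.6769 m/s


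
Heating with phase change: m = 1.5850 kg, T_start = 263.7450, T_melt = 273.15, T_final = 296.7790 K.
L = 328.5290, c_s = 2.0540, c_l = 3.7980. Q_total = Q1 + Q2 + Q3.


Q1 (sensible, solid) = 1.5850 * 2.0540 * 9.4050 = 30.6188 kJ
Q2 (latent) = 1.5850 * 328.5290 = 520.7185 kJ
Q3 (sensible, liquid) = 1.5850 * 3.7980 * 23.6290 = 142.2426 kJ
Q_total = 693.5799 kJ

693.5799 kJ


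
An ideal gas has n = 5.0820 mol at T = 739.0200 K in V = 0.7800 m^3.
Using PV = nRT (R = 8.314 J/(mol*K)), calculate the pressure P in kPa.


P = nRT/V = 5.0820 * 8.314 * 739.0200 / 0.7800
= 31224.8868 / 0.7800 = 40031.9062 Pa = 40.0319 kPa

40.0319 kPa


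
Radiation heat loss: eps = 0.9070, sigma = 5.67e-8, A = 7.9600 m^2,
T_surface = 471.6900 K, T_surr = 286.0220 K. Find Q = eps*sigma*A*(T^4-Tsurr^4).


T^4 = 4.9502e+10
Tsurr^4 = 6.6926e+09
Q = 0.9070 * 5.67e-8 * 7.9600 * 4.2810e+10 = 17524.5409 W

17524.5409 W


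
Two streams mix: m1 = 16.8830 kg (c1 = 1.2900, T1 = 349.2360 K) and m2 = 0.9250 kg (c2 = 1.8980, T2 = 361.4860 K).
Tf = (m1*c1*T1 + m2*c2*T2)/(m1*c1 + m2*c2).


num = 8240.6782
den = 23.5347
Tf = 350.1498 K

350.1498 K


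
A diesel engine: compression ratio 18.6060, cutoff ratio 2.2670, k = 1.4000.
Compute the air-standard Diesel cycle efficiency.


r^(k-1) = 3.2200
rc^k = 3.1451
eta = 0.6244 = 62.4441%

62.4441%


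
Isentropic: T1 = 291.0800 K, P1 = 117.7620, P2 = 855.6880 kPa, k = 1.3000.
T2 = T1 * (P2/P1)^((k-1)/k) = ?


(k-1)/k = 0.2308
(P2/P1)^exp = 1.5804
T2 = 291.0800 * 1.5804 = 460.0195 K

460.0195 K


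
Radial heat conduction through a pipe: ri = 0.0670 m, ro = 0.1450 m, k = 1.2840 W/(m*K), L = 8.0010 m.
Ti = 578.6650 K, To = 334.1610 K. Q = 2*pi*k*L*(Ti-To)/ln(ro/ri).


dT = 244.5040 K
ln(ro/ri) = 0.7720
Q = 2*pi*1.2840*8.0010*244.5040 / 0.7720 = 20442.5325 W

20442.5325 W


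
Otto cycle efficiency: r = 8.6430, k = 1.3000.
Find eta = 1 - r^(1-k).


r^(k-1) = 1.9099
eta = 1 - 1/1.9099 = 0.4764 = 47.6399%

47.6399%


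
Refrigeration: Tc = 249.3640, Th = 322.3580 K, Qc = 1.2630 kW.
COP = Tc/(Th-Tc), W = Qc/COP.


COP = 249.3640 / 72.9940 = 3.4162
W = 1.2630 / 3.4162 = 0.3697 kW

COP = 3.4162, W = 0.3697 kW


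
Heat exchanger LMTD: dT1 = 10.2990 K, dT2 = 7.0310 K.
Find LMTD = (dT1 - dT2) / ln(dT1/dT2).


dT1/dT2 = 1.4648
ln(dT1/dT2) = 0.3817
LMTD = 3.2680 / 0.3817 = 8.5613 K

8.5613 K


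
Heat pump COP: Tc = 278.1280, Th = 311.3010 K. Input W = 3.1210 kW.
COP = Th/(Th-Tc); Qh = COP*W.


COP = 311.3010 / 33.1730 = 9.3842
Qh = 9.3842 * 3.1210 = 29.2880 kW

COP = 9.3842, Qh = 29.2880 kW


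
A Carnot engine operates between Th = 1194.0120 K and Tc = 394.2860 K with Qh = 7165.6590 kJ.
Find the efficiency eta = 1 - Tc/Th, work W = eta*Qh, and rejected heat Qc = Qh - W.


eta = 1 - 394.2860/1194.0120 = 0.6698
W = 0.6698 * 7165.6590 = 4799.4189 kJ
Qc = 7165.6590 - 4799.4189 = 2366.2401 kJ

eta = 66.9781%, W = 4799.4189 kJ, Qc = 2366.2401 kJ


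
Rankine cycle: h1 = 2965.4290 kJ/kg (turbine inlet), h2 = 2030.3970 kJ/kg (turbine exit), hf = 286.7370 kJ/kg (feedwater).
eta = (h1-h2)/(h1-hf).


W = 935.0320 kJ/kg
Q_in = 2678.6920 kJ/kg
eta = 0.3491 = 34.9063%

eta = 34.9063%


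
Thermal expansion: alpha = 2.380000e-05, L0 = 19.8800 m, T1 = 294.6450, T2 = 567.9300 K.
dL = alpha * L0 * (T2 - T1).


dT = 273.2850 K
dL = 2.380000e-05 * 19.8800 * 273.2850 = 0.129303 m
L_final = 20.009303 m

dL = 0.129303 m


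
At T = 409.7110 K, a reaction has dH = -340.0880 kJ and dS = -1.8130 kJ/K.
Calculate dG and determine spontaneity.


T*dS = 409.7110 * -1.8130 = -742.8060 kJ
dG = -340.0880 + 742.8060 = 402.7180 kJ (non-spontaneous)

dG = 402.7180 kJ, non-spontaneous


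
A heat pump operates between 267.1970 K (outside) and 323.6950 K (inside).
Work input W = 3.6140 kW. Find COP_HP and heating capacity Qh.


COP = 323.6950 / 56.4980 = 5.7293
Qh = 5.7293 * 3.6140 = 20.7058 kW

COP = 5.7293, Qh = 20.7058 kW


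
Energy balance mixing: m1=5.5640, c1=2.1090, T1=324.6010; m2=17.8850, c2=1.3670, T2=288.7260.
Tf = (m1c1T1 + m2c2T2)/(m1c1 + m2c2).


num = 10868.0254
den = 36.1833
Tf = 300.3605 K

300.3605 K


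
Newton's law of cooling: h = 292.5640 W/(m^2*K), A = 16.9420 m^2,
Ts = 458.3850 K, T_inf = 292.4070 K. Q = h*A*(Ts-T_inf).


dT = 165.9780 K
Q = 292.5640 * 16.9420 * 165.9780 = 822689.7562 W

822689.7562 W


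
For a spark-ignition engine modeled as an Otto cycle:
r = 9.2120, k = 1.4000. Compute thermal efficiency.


r^(k-1) = 2.4308
eta = 1 - 1/2.4308 = 0.5886 = 58.8606%

58.8606%


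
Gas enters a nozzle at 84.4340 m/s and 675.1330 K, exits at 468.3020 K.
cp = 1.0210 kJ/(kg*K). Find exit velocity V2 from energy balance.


dT = 206.8310 K
2*cp*1000*dT = 422348.9020
V1^2 = 7129.1004
V2 = sqrt(429478.0024) = 655.3457 m/s

655.3457 m/s


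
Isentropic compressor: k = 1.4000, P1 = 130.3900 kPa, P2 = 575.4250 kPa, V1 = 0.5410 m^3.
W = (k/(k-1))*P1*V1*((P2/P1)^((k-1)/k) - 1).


(k-1)/k = 0.2857
(P2/P1)^exp = 1.5283
W = 3.5000 * 130.3900 * 0.5410 * (1.5283 - 1) = 130.4374 kJ

130.4374 kJ


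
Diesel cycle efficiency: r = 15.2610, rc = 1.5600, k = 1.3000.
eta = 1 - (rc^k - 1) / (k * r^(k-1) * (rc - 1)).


r^(k-1) = 2.2650
rc^k = 1.7826
eta = 0.5254 = 52.5374%

52.5374%


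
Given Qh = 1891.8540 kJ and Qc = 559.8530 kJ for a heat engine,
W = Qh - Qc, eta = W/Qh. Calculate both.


W = 1891.8540 - 559.8530 = 1332.0010 kJ
eta = 1332.0010 / 1891.8540 = 0.7041 = 70.4072%

W = 1332.0010 kJ, eta = 70.4072%


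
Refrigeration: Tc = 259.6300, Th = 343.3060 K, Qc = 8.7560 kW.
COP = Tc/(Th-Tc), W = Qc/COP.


COP = 259.6300 / 83.6760 = 3.1028
W = 8.7560 / 3.1028 = 2.8220 kW

COP = 3.1028, W = 2.8220 kW


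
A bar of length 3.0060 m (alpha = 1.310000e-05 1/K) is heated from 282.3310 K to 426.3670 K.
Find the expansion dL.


dT = 144.0360 K
dL = 1.310000e-05 * 3.0060 * 144.0360 = 0.005672 m
L_final = 3.011672 m

dL = 0.005672 m


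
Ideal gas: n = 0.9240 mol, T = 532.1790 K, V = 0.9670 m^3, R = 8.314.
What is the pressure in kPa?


P = nRT/V = 0.9240 * 8.314 * 532.1790 / 0.9670
= 4088.2715 / 0.9670 = 4227.7885 Pa = 4.2278 kPa

4.2278 kPa


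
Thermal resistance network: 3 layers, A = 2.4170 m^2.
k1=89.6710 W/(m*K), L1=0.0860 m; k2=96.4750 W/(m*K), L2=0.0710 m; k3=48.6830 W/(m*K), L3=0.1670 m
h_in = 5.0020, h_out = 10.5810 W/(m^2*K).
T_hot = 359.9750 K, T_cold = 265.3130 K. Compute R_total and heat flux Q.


R_conv_in = 1/(5.0020*2.4170) = 0.0827
R_1 = 0.0860/(89.6710*2.4170) = 0.0004
R_2 = 0.0710/(96.4750*2.4170) = 0.0003
R_3 = 0.1670/(48.6830*2.4170) = 0.0014
R_conv_out = 1/(10.5810*2.4170) = 0.0391
R_total = 0.1239 K/W
Q = 94.6620 / 0.1239 = 763.7946 W

R_total = 0.1239 K/W, Q = 763.7946 W


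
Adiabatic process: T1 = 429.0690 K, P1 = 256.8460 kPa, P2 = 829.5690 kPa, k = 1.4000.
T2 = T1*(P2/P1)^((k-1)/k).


(k-1)/k = 0.2857
(P2/P1)^exp = 1.3979
T2 = 429.0690 * 1.3979 = 599.8008 K

599.8008 K


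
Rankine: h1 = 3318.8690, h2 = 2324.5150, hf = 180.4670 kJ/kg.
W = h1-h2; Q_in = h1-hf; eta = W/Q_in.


W = 994.3540 kJ/kg
Q_in = 3138.4020 kJ/kg
eta = 0.3168 = 31.6834%

eta = 31.6834%


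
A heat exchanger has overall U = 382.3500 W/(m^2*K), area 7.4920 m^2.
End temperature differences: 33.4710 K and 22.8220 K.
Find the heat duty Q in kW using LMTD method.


LMTD = 27.8075 K
Q = 382.3500 * 7.4920 * 27.8075 = 79656.3892 W = 79.6564 kW

79.6564 kW


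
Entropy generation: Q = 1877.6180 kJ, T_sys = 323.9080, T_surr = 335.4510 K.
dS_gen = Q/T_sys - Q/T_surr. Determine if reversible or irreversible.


dS_sys = 1877.6180/323.9080 = 5.7968 kJ/K
dS_surr = -1877.6180/335.4510 = -5.5973 kJ/K
dS_gen = 5.7968 - 5.5973 = 0.1995 kJ/K (irreversible)

dS_gen = 0.1995 kJ/K, irreversible


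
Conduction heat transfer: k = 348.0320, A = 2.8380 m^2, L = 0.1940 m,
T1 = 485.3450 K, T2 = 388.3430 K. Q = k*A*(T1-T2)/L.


dT = 97.0020 K
Q = 348.0320 * 2.8380 * 97.0020 / 0.1940 = 493867.5906 W

493867.5906 W


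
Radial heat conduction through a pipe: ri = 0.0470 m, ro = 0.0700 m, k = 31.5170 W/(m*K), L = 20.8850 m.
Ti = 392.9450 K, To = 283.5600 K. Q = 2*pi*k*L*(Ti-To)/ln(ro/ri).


dT = 109.3850 K
ln(ro/ri) = 0.3983
Q = 2*pi*31.5170*20.8850*109.3850 / 0.3983 = 1135676.7685 W

1135676.7685 W


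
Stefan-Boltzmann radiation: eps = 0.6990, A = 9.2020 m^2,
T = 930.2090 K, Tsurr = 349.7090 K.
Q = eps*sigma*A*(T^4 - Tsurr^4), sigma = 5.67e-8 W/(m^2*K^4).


T^4 = 7.4872e+11
Tsurr^4 = 1.4956e+10
Q = 0.6990 * 5.67e-8 * 9.2020 * 7.3377e+11 = 267609.4180 W

267609.4180 W


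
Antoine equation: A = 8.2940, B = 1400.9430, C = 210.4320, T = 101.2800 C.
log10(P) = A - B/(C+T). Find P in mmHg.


C+T = 311.7120
B/(C+T) = 4.4944
log10(P) = 8.2940 - 4.4944 = 3.7996
P = 10^3.7996 = 6304.4825 mmHg

6304.4825 mmHg


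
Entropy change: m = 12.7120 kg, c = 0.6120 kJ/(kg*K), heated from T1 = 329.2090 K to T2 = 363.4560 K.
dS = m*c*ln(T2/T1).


T2/T1 = 1.1040
ln(T2/T1) = 0.0990
dS = 12.7120 * 0.6120 * 0.0990 = 0.7699 kJ/K

0.7699 kJ/K


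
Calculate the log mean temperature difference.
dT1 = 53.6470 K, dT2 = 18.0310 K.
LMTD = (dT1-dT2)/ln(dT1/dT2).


dT1/dT2 = 2.9753
ln(dT1/dT2) = 1.0903
LMTD = 35.6160 / 1.0903 = 32.6652 K

32.6652 K


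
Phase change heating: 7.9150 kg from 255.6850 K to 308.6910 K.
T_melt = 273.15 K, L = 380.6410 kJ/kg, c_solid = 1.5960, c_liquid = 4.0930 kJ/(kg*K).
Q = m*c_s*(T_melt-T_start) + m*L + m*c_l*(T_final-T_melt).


Q1 (sensible, solid) = 7.9150 * 1.5960 * 17.4650 = 220.6238 kJ
Q2 (latent) = 7.9150 * 380.6410 = 3012.7735 kJ
Q3 (sensible, liquid) = 7.9150 * 4.0930 * 35.5410 = 1151.3896 kJ
Q_total = 4384.7869 kJ

4384.7869 kJ


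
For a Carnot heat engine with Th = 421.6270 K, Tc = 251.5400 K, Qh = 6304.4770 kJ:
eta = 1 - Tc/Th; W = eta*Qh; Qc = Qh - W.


eta = 1 - 251.5400/421.6270 = 0.4034
W = 0.4034 * 6304.4770 = 2543.2659 kJ
Qc = 6304.4770 - 2543.2659 = 3761.2111 kJ

eta = 40.3406%, W = 2543.2659 kJ, Qc = 3761.2111 kJ


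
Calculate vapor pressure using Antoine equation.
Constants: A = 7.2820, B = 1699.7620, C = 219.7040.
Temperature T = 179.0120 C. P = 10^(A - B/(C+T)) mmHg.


C+T = 398.7160
B/(C+T) = 4.2631
log10(P) = 7.2820 - 4.2631 = 3.0189
P = 10^3.0189 = 1044.5049 mmHg

1044.5049 mmHg


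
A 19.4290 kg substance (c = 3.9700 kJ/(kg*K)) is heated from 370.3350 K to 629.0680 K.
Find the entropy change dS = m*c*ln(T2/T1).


T2/T1 = 1.6986
ln(T2/T1) = 0.5298
dS = 19.4290 * 3.9700 * 0.5298 = 40.8676 kJ/K

40.8676 kJ/K


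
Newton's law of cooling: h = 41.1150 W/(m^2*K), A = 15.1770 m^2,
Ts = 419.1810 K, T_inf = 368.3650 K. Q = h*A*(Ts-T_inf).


dT = 50.8160 K
Q = 41.1150 * 15.1770 * 50.8160 = 31709.3037 W

31709.3037 W


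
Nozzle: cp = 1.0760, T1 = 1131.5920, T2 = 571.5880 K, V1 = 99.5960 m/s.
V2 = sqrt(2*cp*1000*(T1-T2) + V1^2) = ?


dT = 560.0040 K
2*cp*1000*dT = 1205128.6080
V1^2 = 9919.3632
V2 = sqrt(1215047.9712) = 1102.2921 m/s

1102.2921 m/s


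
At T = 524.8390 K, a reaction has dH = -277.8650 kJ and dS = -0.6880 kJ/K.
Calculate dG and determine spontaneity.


T*dS = 524.8390 * -0.6880 = -361.0892 kJ
dG = -277.8650 + 361.0892 = 83.2242 kJ (non-spontaneous)

dG = 83.2242 kJ, non-spontaneous


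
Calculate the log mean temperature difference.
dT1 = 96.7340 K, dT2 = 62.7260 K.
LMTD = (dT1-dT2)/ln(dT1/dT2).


dT1/dT2 = 1.5422
ln(dT1/dT2) = 0.4332
LMTD = 34.0080 / 0.4332 = 78.5062 K

78.5062 K


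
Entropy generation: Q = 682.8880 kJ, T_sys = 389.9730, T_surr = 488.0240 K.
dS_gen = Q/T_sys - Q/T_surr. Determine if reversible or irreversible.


dS_sys = 682.8880/389.9730 = 1.7511 kJ/K
dS_surr = -682.8880/488.0240 = -1.3993 kJ/K
dS_gen = 1.7511 - 1.3993 = 0.3518 kJ/K (irreversible)

dS_gen = 0.3518 kJ/K, irreversible


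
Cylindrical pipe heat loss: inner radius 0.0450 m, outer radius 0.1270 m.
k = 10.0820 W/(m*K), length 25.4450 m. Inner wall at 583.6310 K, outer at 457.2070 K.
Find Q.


dT = 126.4240 K
ln(ro/ri) = 1.0375
Q = 2*pi*10.0820*25.4450*126.4240 / 1.0375 = 196408.4383 W

196408.4383 W


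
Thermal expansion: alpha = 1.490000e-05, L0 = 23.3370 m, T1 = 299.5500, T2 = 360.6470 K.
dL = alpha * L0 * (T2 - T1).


dT = 61.0970 K
dL = 1.490000e-05 * 23.3370 * 61.0970 = 0.021245 m
L_final = 23.358245 m

dL = 0.021245 m


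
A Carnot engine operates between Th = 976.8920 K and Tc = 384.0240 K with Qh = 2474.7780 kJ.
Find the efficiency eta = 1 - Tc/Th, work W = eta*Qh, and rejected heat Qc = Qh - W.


eta = 1 - 384.0240/976.8920 = 0.6069
W = 0.6069 * 2474.7780 = 1501.9231 kJ
Qc = 2474.7780 - 1501.9231 = 972.8549 kJ

eta = 60.6892%, W = 1501.9231 kJ, Qc = 972.8549 kJ


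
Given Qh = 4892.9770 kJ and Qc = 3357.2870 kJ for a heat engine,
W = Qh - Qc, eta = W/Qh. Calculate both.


W = 4892.9770 - 3357.2870 = 1535.6900 kJ
eta = 1535.6900 / 4892.9770 = 0.3139 = 31.3856%

W = 1535.6900 kJ, eta = 31.3856%


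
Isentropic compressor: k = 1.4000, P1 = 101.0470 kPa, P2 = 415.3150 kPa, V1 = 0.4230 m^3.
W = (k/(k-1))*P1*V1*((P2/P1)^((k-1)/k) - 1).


(k-1)/k = 0.2857
(P2/P1)^exp = 1.4976
W = 3.5000 * 101.0470 * 0.4230 * (1.4976 - 1) = 74.4364 kJ

74.4364 kJ


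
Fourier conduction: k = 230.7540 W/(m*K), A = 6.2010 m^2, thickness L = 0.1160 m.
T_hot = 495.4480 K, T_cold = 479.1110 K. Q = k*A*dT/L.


dT = 16.3370 K
Q = 230.7540 * 6.2010 * 16.3370 / 0.1160 = 201523.3107 W

201523.3107 W


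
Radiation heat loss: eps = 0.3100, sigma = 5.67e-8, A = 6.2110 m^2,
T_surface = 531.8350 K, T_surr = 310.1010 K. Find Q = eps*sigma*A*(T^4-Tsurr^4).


T^4 = 8.0003e+10
Tsurr^4 = 9.2473e+09
Q = 0.3100 * 5.67e-8 * 6.2110 * 7.0756e+10 = 7724.4858 W

7724.4858 W


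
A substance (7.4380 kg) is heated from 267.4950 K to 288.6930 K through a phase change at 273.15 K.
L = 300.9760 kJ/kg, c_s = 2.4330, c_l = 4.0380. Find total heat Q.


Q1 (sensible, solid) = 7.4380 * 2.4330 * 5.6550 = 102.3366 kJ
Q2 (latent) = 7.4380 * 300.9760 = 2238.6595 kJ
Q3 (sensible, liquid) = 7.4380 * 4.0380 * 15.5430 = 466.8285 kJ
Q_total = 2807.8245 kJ

2807.8245 kJ


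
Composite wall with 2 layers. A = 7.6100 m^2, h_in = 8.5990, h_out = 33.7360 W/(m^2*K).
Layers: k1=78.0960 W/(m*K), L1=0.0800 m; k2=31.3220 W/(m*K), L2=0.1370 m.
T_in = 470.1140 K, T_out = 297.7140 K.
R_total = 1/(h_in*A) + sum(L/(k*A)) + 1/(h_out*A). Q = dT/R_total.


R_conv_in = 1/(8.5990*7.6100) = 0.0153
R_1 = 0.0800/(78.0960*7.6100) = 0.0001
R_2 = 0.1370/(31.3220*7.6100) = 0.0006
R_conv_out = 1/(33.7360*7.6100) = 0.0039
R_total = 0.0199 K/W
Q = 172.4000 / 0.0199 = 8669.3950 W

R_total = 0.0199 K/W, Q = 8669.3950 W


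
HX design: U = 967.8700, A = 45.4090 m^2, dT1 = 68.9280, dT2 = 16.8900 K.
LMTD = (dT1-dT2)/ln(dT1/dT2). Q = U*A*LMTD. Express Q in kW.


LMTD = 37.0024 K
Q = 967.8700 * 45.4090 * 37.0024 = 1626256.3382 W = 1626.2563 kW

1626.2563 kW


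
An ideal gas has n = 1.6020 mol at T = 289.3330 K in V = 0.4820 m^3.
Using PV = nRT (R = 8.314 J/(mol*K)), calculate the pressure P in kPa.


P = nRT/V = 1.6020 * 8.314 * 289.3330 / 0.4820
= 3853.6343 / 0.4820 = 7995.0920 Pa = 7.9951 kPa

7.9951 kPa


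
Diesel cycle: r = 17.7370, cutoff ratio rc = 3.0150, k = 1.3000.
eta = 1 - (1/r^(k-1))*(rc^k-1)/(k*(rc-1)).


r^(k-1) = 2.3695
rc^k = 4.1983
eta = 0.4847 = 48.4728%

48.4728%


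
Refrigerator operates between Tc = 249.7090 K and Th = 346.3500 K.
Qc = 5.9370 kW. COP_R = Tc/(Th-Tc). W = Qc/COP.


COP = 249.7090 / 96.6410 = 2.5839
W = 5.9370 / 2.5839 = 2.2977 kW

COP = 2.5839, W = 2.2977 kW


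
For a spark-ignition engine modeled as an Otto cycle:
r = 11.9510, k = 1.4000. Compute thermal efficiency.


r^(k-1) = 2.6975
eta = 1 - 1/2.6975 = 0.6293 = 62.9287%

62.9287%


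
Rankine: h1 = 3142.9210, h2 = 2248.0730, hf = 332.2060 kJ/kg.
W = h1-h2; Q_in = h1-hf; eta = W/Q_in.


W = 894.8480 kJ/kg
Q_in = 2810.7150 kJ/kg
eta = 0.3184 = 31.8370%

eta = 31.8370%


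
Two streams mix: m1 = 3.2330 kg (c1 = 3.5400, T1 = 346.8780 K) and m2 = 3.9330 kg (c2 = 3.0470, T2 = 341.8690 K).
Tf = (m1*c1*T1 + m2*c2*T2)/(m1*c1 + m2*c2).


num = 8066.8634
den = 23.4287
Tf = 344.3159 K

344.3159 K


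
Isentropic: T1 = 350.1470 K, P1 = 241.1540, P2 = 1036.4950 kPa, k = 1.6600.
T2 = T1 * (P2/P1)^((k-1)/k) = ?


(k-1)/k = 0.3976
(P2/P1)^exp = 1.7856
T2 = 350.1470 * 1.7856 = 625.2210 K

625.2210 K


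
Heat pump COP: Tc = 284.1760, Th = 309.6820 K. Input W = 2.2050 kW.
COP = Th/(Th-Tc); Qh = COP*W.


COP = 309.6820 / 25.5060 = 12.1415
Qh = 12.1415 * 2.2050 = 26.7721 kW

COP = 12.1415, Qh = 26.7721 kW


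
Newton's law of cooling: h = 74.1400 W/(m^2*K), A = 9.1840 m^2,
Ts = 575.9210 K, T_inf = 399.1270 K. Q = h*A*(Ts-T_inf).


dT = 176.7940 K
Q = 74.1400 * 9.1840 * 176.7940 = 120379.3458 W

120379.3458 W


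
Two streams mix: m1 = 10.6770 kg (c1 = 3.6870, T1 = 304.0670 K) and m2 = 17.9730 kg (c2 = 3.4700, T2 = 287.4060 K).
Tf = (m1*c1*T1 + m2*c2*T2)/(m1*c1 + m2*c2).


num = 29894.3833
den = 101.7324
Tf = 293.8531 K

293.8531 K


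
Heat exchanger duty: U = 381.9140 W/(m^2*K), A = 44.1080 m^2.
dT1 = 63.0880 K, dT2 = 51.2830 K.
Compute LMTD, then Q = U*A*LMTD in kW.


LMTD = 56.9818 K
Q = 381.9140 * 44.1080 * 56.9818 = 959885.4763 W = 959.8855 kW

959.8855 kW


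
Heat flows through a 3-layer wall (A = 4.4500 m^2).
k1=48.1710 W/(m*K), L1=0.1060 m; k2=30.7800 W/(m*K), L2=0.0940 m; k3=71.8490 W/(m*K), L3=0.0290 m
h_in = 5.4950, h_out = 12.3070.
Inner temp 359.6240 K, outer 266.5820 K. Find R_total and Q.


R_conv_in = 1/(5.4950*4.4500) = 0.0409
R_1 = 0.1060/(48.1710*4.4500) = 0.0005
R_2 = 0.0940/(30.7800*4.4500) = 0.0007
R_3 = 0.0290/(71.8490*4.4500) = 9.0702e-05
R_conv_out = 1/(12.3070*4.4500) = 0.0183
R_total = 0.0604 K/W
Q = 93.0420 / 0.0604 = 1539.7645 W

R_total = 0.0604 K/W, Q = 1539.7645 W


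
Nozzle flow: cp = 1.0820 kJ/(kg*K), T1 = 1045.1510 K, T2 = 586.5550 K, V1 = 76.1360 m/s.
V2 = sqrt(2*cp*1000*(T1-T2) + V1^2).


dT = 458.5960 K
2*cp*1000*dT = 992401.7440
V1^2 = 5796.6905
V2 = sqrt(998198.4345) = 999.0988 m/s

999.0988 m/s


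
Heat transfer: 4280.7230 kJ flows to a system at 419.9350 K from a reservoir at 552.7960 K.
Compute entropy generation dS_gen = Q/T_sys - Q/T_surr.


dS_sys = 4280.7230/419.9350 = 10.1938 kJ/K
dS_surr = -4280.7230/552.7960 = -7.7438 kJ/K
dS_gen = 10.1938 - 7.7438 = 2.4500 kJ/K (irreversible)

dS_gen = 2.4500 kJ/K, irreversible


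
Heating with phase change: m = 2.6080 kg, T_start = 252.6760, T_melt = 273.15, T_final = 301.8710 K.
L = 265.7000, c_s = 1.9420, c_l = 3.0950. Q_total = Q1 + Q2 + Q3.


Q1 (sensible, solid) = 2.6080 * 1.9420 * 20.4740 = 103.6954 kJ
Q2 (latent) = 2.6080 * 265.7000 = 692.9456 kJ
Q3 (sensible, liquid) = 2.6080 * 3.0950 * 28.7210 = 231.8290 kJ
Q_total = 1028.4700 kJ

1028.4700 kJ


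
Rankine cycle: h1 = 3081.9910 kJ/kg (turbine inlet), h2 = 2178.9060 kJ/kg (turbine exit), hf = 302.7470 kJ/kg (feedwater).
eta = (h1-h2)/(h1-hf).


W = 903.0850 kJ/kg
Q_in = 2779.2440 kJ/kg
eta = 0.3249 = 32.4939%

eta = 32.4939%
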